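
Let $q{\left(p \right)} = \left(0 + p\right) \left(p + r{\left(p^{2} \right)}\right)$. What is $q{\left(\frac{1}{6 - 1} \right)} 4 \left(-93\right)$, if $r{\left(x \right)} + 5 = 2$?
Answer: $\frac{5208}{25} \approx 208.32$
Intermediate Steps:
$r{\left(x \right)} = -3$ ($r{\left(x \right)} = -5 + 2 = -3$)
$q{\left(p \right)} = p \left(-3 + p\right)$ ($q{\left(p \right)} = \left(0 + p\right) \left(p - 3\right) = p \left(-3 + p\right)$)
$q{\left(\frac{1}{6 - 1} \right)} 4 \left(-93\right) = \frac{-3 + \frac{1}{6 - 1}}{6 - 1} \cdot 4 \left(-93\right) = \frac{-3 + \frac{1}{5}}{5} \cdot 4 \left(-93\right) = \frac{1}{5} \left(- \frac{14}{5}\right) 4 \left(-93\right) = \left(- \frac{14}{25}\right) 4 \left(-93\right) = \left(- \frac{56}{25}\right) \left(-93\right) = \frac{5208}{25}$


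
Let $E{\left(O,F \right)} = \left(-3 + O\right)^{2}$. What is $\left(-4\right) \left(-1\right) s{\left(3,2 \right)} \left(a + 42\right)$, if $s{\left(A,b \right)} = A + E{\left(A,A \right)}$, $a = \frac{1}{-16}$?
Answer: $\frac{2013}{4} \approx 503.25$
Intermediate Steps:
$a = - \frac{1}{16} \approx -0.0625$
$s{\left(A,b \right)} = A + \left(-3 + A\right)^{2}$
$\left(-4\right) \left(-1\right) s{\left(3,2 \right)} \left(a + 42\right) = \left(-4\right) \left(-1\right) \left(3 + \left(-3 + 3\right)^{2}\right) \left(- \frac{1}{16} + 42\right) = 4 \left(3 + 0^{2}\right) \frac{671}{16} = 4 \left(3 + 0\right) \frac{671}{16} = 4 \cdot 3 \cdot \frac{671}{16} = 12 \cdot \frac{671}{16} = \frac{2013}{4}$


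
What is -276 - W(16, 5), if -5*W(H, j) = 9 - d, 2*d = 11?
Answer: -2753/10 ≈ -275.30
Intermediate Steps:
d = 11/2 (d = (1/2)*11 = 11/2 ≈ 5.5000)
W(H, j) = -7/10 (W(H, j) = -(9 - 1*11/2)/5 = -(9 - 11/2)/5 = -1/5*7/2 = -7/10)
-276 - W(16, 5) = -276 - 1*(-7/10) = -276 + 7/10 = -2753/10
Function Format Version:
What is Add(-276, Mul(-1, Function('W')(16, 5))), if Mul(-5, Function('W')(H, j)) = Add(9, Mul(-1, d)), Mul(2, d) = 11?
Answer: Rational(-2753, 10) ≈ -275.30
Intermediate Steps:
d = Rational(11, 2) (d = Mul(Rational(1, 2), 11) = Rational(11, 2) ≈ 5.5000)
Function('W')(H, j) = Rational(-7, 10) (Function('W')(H, j) = Mul(Rational(-1, 5), Add(9, Mul(-1, Rational(11, 2)))) = Mul(Rational(-1, 5), Add(9, Rational(-11, 2))) = Mul(Rational(-1, 5), Rational(7, 2)) = Rational(-7, 10))
Add(-276, Mul(-1, Function('W')(16, 5))) = Add(-276, Mul(-1, Rational(-7, 10))) = Add(-276, Rational(7, 10)) = Rational(-2753, 10)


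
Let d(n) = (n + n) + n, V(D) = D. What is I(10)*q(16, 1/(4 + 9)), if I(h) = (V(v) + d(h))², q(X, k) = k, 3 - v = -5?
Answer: 1444/13 ≈ 111.08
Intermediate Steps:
v = 8 (v = 3 - 1*(-5) = 3 + 5 = 8)
d(n) = 3*n (d(n) = 2*n + n = 3*n)
I(h) = (8 + 3*h)²
I(10)*q(16, 1/(4 + 9)) = (8 + 3*10)²/(4 + 9) = (8 + 30)²/13 = 38²*(1/13) = 1444*(1/13) = 1444/13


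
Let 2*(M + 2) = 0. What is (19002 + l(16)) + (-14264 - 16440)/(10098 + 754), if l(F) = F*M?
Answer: 51457934/2713 ≈ 18967.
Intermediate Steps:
M = -2 (M = -2 + (½)*0 = -2 + 0 = -2)
l(F) = -2*F (l(F) = F*(-2) = -2*F)
(19002 + l(16)) + (-14264 - 16440)/(10098 + 754) = (19002 - 2*16) + (-14264 - 16440)/(10098 + 754) = (19002 - 32) - 30704/10852 = 18970 - 30704*1/10852 = 18970 - 7676/2713 = 51457934/2713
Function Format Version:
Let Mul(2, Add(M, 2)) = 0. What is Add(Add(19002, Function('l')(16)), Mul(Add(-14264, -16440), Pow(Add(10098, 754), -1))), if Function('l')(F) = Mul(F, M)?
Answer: Rational(51457934, 2713) ≈ 18967.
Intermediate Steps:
M = -2 (M = Add(-2, Mul(Rational(1, 2), 0)) = Add(-2, 0) = -2)
Function('l')(F) = Mul(-2, F) (Function('l')(F) = Mul(F, -2) = Mul(-2, F))
Add(Add(19002, Function('l')(16)), Mul(Add(-14264, -16440), Pow(Add(10098, 754), -1))) = Add(Add(19002, Mul(-2, 16)), Mul(Add(-14264, -16440), Pow(Add(10098, 754), -1))) = Add(Add(19002, -32), Mul(-30704, Pow(10852, -1))) = Add(18970, Mul(-30704, Rational(1, 10852))) = Add(18970, Rational(-7676, 2713)) = Rational(51457934, 2713)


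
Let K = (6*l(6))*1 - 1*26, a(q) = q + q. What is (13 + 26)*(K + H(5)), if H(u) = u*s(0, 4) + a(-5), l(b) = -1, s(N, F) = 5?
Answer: -663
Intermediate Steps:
a(q) = 2*q
H(u) = -10 + 5*u (H(u) = u*5 + 2*(-5) = 5*u - 10 = -10 + 5*u)
K = -32 (K = (6*(-1))*1 - 1*26 = -6*1 - 26 = -6 - 26 = -32)
(13 + 26)*(K + H(5)) = (13 + 26)*(-32 + (-10 + 5*5)) = 39*(-32 + (-10 + 25)) = 39*(-32 + 15) = 39*(-17) = -663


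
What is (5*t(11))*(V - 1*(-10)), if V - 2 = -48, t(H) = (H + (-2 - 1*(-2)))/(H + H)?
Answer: -90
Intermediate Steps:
t(H) = ½ (t(H) = (H + (-2 + 2))/((2*H)) = (H + 0)*(1/(2*H)) = H*(1/(2*H)) = ½)
V = -46 (V = 2 - 48 = -46)
(5*t(11))*(V - 1*(-10)) = (5*(½))*(-46 - 1*(-10)) = 5*(-46 + 10)/2 = (5/2)*(-36) = -90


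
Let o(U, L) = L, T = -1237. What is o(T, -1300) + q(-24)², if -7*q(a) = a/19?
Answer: -22995124/17689 ≈ -1300.0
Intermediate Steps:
q(a) = -a/133 (q(a) = -a/(7*19) = -a/133)
o(T, -1300) + q(-24)² = -1300 + (-1/133*(-24))² = -1300 + (24/133)² = -1300 + 576/17689 = -22995124/17689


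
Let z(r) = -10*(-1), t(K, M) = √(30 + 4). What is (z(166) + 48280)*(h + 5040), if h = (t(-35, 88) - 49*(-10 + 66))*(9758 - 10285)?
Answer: 70074971120 - 25448830*√34 ≈ 6.9927e+10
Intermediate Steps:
t(K, M) = √34
h = 1446088 - 527*√34 (h = (√34 - 49*(-10 + 66))*(9758 - 10285) = (√34 - 49*56)*(-527) = (√34 - 2744)*(-527) = (-2744 + √34)*(-527) = 1446088 - 527*√34 ≈ 1.4430e+6)
z(r) = 10
(z(166) + 48280)*(h + 5040) = (10 + 48280)*((1446088 - 527*√34) + 5040) = 48290*(1451128 - 527*√34) = 70074971120 - 25448830*√34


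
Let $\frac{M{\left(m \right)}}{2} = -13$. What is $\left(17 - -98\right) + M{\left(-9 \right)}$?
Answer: $89$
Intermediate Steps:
$M{\left(m \right)} = -26$ ($M{\left(m \right)} = 2 \left(-13\right) = -26$)
$\left(17 - -98\right) + M{\left(-9 \right)} = \left(17 - -98\right) - 26 = \left(17 + 98\right) - 26 = 115 - 26 = 89$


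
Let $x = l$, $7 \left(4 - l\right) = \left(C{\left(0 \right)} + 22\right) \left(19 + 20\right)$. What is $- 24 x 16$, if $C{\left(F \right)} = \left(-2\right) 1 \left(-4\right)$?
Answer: $\frac{438528}{7} \approx 62647.0$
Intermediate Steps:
$C{\left(F \right)} = 8$ ($C{\left(F \right)} = \left(-2\right) \left(-4\right) = 8$)
$l = - \frac{1142}{7}$ ($l = 4 - \frac{\left(8 + 22\right) \left(19 + 20\right)}{7} = 4 - \frac{30 \cdot 39}{7} = 4 - \frac{1170}{7} = - \frac{1142}{7} \approx -163.14$)
$x = - \frac{1142}{7} \approx -163.14$
$- 24 x 16 = \left(-24\right) \left(- \frac{1142}{7}\right) 16 = \frac{27408}{7} \cdot 16 = \frac{438528}{7}$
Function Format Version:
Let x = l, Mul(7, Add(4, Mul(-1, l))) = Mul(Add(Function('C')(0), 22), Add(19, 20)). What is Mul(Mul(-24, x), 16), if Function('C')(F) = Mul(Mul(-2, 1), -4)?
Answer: Rational(438528, 7) ≈ 62647.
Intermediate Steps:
Function('C')(F) = 8 (Function('C')(F) = Mul(-2, -4) = 8)
l = Rational(-1142, 7) (l = Add(4, Mul(Rational(-1, 7), Mul(Add(8, 22), Add(19, 20)))) = Add(4, Mul(Rational(-1, 7), Mul(30, 39))) = Add(4, Mul(Rational(-1, 7), 1170)) = Add(4, Rational(-1170, 7)) = Rational(-1142, 7) ≈ -163.14)
x = Rational(-1142, 7) ≈ -163.14
Mul(Mul(-24, x), 16) = Mul(Mul(-24, Rational(-1142, 7)), 16) = Mul(Rational(27408, 7), 16) = Rational(438528, 7)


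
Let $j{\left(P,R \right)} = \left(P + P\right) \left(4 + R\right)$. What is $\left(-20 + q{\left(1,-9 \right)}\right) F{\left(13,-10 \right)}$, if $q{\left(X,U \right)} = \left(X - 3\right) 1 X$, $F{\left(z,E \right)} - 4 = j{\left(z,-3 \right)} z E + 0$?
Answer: $74272$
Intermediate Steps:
$j{\left(P,R \right)} = 2 P \left(4 + R\right)$
$F{\left(z,E \right)} = 4 + 2 E z^{2}$ ($F{\left(z,E \right)} = 4 + \left(2 z \left(4 - 3\right) z E + 0\right) = 4 + \left(2 z 1 z E + 0\right) = 4 + \left(2 z z E + 0\right) = 4 + \left(2 z^{2} E + 0\right) = 4 + \left(2 E z^{2} + 0\right) = 4 + 2 E z^{2}$)
$q{\left(X,U \right)} = X \left(-3 + X\right)$ ($q{\left(X,U \right)} = \left(-3 + X\right) 1 X = \left(-3 + X\right) X = X \left(-3 + X\right)$)
$\left(-20 + q{\left(1,-9 \right)}\right) F{\left(13,-10 \right)} = \left(-20 + 1 \left(-3 + 1\right)\right) \left(4 + 2 \left(-10\right) 13^{2}\right) = \left(-20 + 1 \left(-2\right)\right) \left(4 + 2 \left(-10\right) 169\right) = \left(-20 - 2\right) \left(4 - 3380\right) = \left(-22\right) \left(-3376\right) = 74272$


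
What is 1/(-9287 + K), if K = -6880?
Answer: -1/16167 ≈ -6.1854e-5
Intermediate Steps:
1/(-9287 + K) = 1/(-9287 - 6880) = 1/(-16167) = -1/16167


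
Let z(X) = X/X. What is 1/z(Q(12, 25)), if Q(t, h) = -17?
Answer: 1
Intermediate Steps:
z(X) = 1
1/z(Q(12, 25)) = 1/1 = 1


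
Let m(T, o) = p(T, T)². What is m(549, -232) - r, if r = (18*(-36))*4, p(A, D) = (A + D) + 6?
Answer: 1221408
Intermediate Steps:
p(A, D) = 6 + A + D
m(T, o) = (6 + 2*T)² (m(T, o) = (6 + T + T)² = (6 + 2*T)²)
r = -2592 (r = -648*4 = -2592)
m(549, -232) - r = 4*(3 + 549)² - 1*(-2592) = 4*552² + 2592 = 4*304704 + 2592 = 1218816 + 2592 = 1221408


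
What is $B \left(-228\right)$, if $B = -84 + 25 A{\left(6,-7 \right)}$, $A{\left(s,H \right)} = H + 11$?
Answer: $-3648$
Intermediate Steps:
$A{\left(s,H \right)} = 11 + H$
$B = 16$ ($B = -84 + 25 \left(11 - 7\right) = -84 + 25 \cdot 4 = -84 + 100 = 16$)
$B \left(-228\right) = 16 \left(-228\right) = -3648$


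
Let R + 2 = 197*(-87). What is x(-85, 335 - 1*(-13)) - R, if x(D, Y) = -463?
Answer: 16678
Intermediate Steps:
R = -17141 (R = -2 + 197*(-87) = -2 - 17139 = -17141)
x(-85, 335 - 1*(-13)) - R = -463 - 1*(-17141) = -463 + 17141 = 16678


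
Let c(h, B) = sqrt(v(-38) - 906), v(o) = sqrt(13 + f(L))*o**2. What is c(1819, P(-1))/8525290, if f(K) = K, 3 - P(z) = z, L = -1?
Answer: sqrt(-906 + 2888*sqrt(3))/8525290 ≈ 7.5072e-6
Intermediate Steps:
P(z) = 3 - z
v(o) = 2*sqrt(3)*o**2 (v(o) = sqrt(13 - 1)*o**2 = sqrt(12)*o**2 = (2*sqrt(3))*o**2 = 2*sqrt(3)*o**2)
c(h, B) = sqrt(-906 + 2888*sqrt(3)) (c(h, B) = sqrt(2*sqrt(3)*(-38)**2 - 906) = sqrt(2*sqrt(3)*1444 - 906) = sqrt(2888*sqrt(3) - 906) = sqrt(-906 + 2888*sqrt(3)))
c(1819, P(-1))/8525290 = sqrt(-906 + 2888*sqrt(3))/8525290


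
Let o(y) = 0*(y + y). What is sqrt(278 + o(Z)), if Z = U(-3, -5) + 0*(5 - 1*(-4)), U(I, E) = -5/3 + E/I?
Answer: sqrt(278) ≈ 16.673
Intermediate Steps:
U(I, E) = -5/3 + E/I (U(I, E) = -5*1/3 + E/I = -5/3 + E/I)
Z = 0 (Z = (-5/3 - 5/(-3)) + 0*(5 - 1*(-4)) = (-5/3 - 5*(-1/3)) + 0*(5 + 4) = (-5/3 + 5/3) + 0*9 = 0 + 0 = 0)
o(y) = 0 (o(y) = 0*(2*y) = 0)
sqrt(278 + o(Z)) = sqrt(278 + 0) = sqrt(278)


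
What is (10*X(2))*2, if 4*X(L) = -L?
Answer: -10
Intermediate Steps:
X(L) = -L/4 (X(L) = (-L)/4 = -L/4)
(10*X(2))*2 = (10*(-1/4*2))*2 = (10*(-1/2))*2 = -5*2 = -10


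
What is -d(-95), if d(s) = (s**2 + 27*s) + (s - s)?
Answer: -6460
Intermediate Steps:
d(s) = s**2 + 27*s (d(s) = (s**2 + 27*s) + 0 = s**2 + 27*s)
-d(-95) = -(-95)*(27 - 95) = -(-95)*(-68) = -1*6460 = -6460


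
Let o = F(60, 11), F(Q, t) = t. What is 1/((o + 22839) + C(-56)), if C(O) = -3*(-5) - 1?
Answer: 1/22864 ≈ 4.3737e-5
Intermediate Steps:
o = 11
C(O) = 14 (C(O) = 15 - 1 = 14)
1/((o + 22839) + C(-56)) = 1/((11 + 22839) + 14) = 1/(22850 + 14) = 1/22864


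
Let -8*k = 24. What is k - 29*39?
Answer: -1134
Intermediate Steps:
k = -3 (k = -1/8*24 = -3)
k - 29*39 = -3 - 29*39 = -3 - 1131 = -1134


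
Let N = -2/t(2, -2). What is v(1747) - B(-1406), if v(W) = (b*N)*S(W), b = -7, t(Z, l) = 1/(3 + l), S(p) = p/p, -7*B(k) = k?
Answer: -1308/7 ≈ -186.86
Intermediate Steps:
B(k) = -k/7
S(p) = 1
N = -2 (N = -2/(1/(3 - 2)) = -2/(1/1) = -2/1 = -2*1 = -2)
v(W) = 14 (v(W) = -7*(-2)*1 = 14*1 = 14)
v(1747) - B(-1406) = 14 - (-1)*(-1406)/7 = 14 - 1*1406/7 = 14 - 1406/7 = -1308/7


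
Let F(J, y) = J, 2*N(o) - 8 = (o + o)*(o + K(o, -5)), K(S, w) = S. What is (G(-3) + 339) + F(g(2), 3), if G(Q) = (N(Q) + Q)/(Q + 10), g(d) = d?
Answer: 2406/7 ≈ 343.71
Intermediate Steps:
N(o) = 4 + 2*o**2 (N(o) = 4 + ((o + o)*(o + o))/2 = 4 + ((2*o)*(2*o))/2 = 4 + (4*o**2)/2 = 4 + 2*o**2)
G(Q) = (4 + Q + 2*Q**2)/(10 + Q) (G(Q) = ((4 + 2*Q**2) + Q)/(Q + 10) = (4 + Q + 2*Q**2)/(10 + Q))
(G(-3) + 339) + F(g(2), 3) = ((4 - 3 + 2*(-3)**2)/(10 - 3) + 339) + 2 = ((4 - 3 + 2*9)/7 + 339) + 2 = ((4 - 3 + 18)/7 + 339) + 2 = ((1/7)*19 + 339) + 2 = (19/7 + 339) + 2 = 2392/7 + 2 = 2406/7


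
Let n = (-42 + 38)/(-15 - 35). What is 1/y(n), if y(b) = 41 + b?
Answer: 25/1027 ≈ 0.024343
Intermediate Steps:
n = 2/25 (n = -4/(-50) = -4*(-1/50) = 2/25 ≈ 0.080000)
1/y(n) = 1/(41 + 2/25) = 1/(1027/25) = 25/1027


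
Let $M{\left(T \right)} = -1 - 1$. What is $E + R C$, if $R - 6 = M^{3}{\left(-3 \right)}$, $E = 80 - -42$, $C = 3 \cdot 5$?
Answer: $92$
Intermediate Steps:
$M{\left(T \right)} = -2$ ($M{\left(T \right)} = -1 - 1 = -2$)
$C = 15$
$E = 122$ ($E = 80 + 42 = 122$)
$R = -2$ ($R = 6 + \left(-2\right)^{3} = 6 - 8 = -2$)
$E + R C = 122 - 30 = 92$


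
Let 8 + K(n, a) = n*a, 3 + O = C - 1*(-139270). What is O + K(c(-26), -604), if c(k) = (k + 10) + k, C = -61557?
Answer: 103070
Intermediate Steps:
O = 77710 (O = -3 + (-61557 - 1*(-139270)) = -3 + (-61557 + 139270) = -3 + 77713 = 77710)
c(k) = 10 + 2*k (c(k) = (10 + k) + k = 10 + 2*k)
K(n, a) = -8 + a*n (K(n, a) = -8 + n*a = -8 + a*n)
O + K(c(-26), -604) = 77710 + (-8 - 604*(10 + 2*(-26))) = 77710 + (-8 - 604*(10 - 52)) = 77710 + (-8 - 604*(-42)) = 77710 + (-8 + 25368) = 77710 + 25360 = 103070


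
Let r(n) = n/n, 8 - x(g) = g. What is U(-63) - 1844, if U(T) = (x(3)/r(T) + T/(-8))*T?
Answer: -21241/8 ≈ -2655.1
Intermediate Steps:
x(g) = 8 - g
r(n) = 1
U(T) = T*(5 - T/8) (U(T) = ((8 - 1*3)/1 + T/(-8))*T = ((8 - 3)*1 + T*(-⅛))*T = (5*1 - T/8)*T = (5 - T/8)*T = T*(5 - T/8))
U(-63) - 1844 = (⅛)*(-63)*(40 - 1*(-63)) - 1844 = (⅛)*(-63)*(40 + 63) - 1844 = (⅛)*(-63)*103 - 1844 = -6489/8 - 1844 = -21241/8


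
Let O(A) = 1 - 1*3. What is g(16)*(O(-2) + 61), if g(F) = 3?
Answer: 177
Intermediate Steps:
O(A) = -2 (O(A) = 1 - 3 = -2)
g(16)*(O(-2) + 61) = 3*(-2 + 61) = 3*59 = 177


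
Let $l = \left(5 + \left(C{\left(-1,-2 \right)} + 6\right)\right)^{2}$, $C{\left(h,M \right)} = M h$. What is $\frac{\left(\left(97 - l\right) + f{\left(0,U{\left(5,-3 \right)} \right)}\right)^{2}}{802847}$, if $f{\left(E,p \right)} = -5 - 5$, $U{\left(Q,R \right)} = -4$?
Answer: $\frac{6724}{802847} \approx 0.0083752$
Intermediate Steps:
$f{\left(E,p \right)} = -10$
$l = 169$ ($l = \left(5 + \left(\left(-2\right) \left(-1\right) + 6\right)\right)^{2} = \left(5 + \left(2 + 6\right)\right)^{2} = \left(5 + 8\right)^{2} = 13^{2} = 169$)
$\frac{\left(\left(97 - l\right) + f{\left(0,U{\left(5,-3 \right)} \right)}\right)^{2}}{802847} = \frac{\left(\left(97 - 169\right) - 10\right)^{2}}{802847} = \left(\left(97 - 169\right) - 10\right)^{2} \cdot \frac{1}{802847} = \left(-72 - 10\right)^{2} \cdot \frac{1}{802847} = \left(-82\right)^{2} \cdot \frac{1}{802847} = 6724 \cdot \frac{1}{802847} = \frac{6724}{802847}$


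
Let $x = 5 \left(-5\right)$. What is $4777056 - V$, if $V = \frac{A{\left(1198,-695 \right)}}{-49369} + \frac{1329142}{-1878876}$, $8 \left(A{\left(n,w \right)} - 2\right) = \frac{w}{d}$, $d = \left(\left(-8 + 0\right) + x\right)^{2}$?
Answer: $\frac{107232939725909672243}{22447491477048} \approx 4.7771 \cdot 10^{6}$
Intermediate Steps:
$x = -25$
$d = 1089$ ($d = \left(\left(-8 + 0\right) - 25\right)^{2} = \left(-8 - 25\right)^{2} = \left(-33\right)^{2} = 1089$)
$A{\left(n,w \right)} = 2 + \frac{w}{8712}$ ($A{\left(n,w \right)} = 2 + \frac{w \frac{1}{1089}}{8} = 2 + \frac{\frac{1}{1089} w}{8} = 2 + \frac{w}{8712}$)
$V = - \frac{15880528661555}{22447491477048}$ ($V = \frac{2 + \frac{1}{8712} \left(-695\right)}{-49369} + \frac{1329142}{-1878876} = \left(2 - \frac{695}{8712}\right) \left(- \frac{1}{49369}\right) + 1329142 \left(- \frac{1}{1878876}\right) = \frac{16729}{8712} \left(- \frac{1}{49369}\right) - \frac{664571}{939438} = - \frac{16729}{430102728} - \frac{664571}{939438} = - \frac{15880528661555}{22447491477048} \approx -0.70745$)
$4777056 - V = 4777056 - - \frac{15880528661555}{22447491477048} = 4777056 + \frac{15880528661555}{22447491477048} = \frac{107232939725909672243}{22447491477048}$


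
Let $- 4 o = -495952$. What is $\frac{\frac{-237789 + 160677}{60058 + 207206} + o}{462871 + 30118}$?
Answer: $\frac{460242385}{1829975168} \approx 0.2515$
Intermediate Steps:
$o = 123988$ ($o = \left(- \frac{1}{4}\right) \left(-495952\right) = 123988$)
$\frac{\frac{-237789 + 160677}{60058 + 207206} + o}{462871 + 30118} = \frac{\frac{-237789 + 160677}{60058 + 207206} + 123988}{462871 + 30118} = \frac{- \frac{77112}{267264} + 123988}{492989} = \left(\left(-77112\right) \frac{1}{267264} + 123988\right) \frac{1}{492989} = \left(- \frac{1071}{3712} + 123988\right) \frac{1}{492989} = \frac{460242385}{3712} \cdot \frac{1}{492989} = \frac{460242385}{1829975168}$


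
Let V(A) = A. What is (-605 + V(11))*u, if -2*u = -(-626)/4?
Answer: 92961/2 ≈ 46481.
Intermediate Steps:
u = -313/4 (u = -(-313)*(-2/4)/2 = -(-313)*(-2*¼)/2 = -(-313)*(-1)/(2*2) = -½*313/2 = -313/4 ≈ -78.250)
(-605 + V(11))*u = (-605 + 11)*(-313/4) = -594*(-313/4) = 92961/2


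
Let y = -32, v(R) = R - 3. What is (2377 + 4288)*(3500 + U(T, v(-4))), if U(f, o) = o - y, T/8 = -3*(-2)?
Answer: 23494125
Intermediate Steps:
v(R) = -3 + R
T = 48 (T = 8*(-3*(-2)) = 8*6 = 48)
U(f, o) = 32 + o (U(f, o) = o - 1*(-32) = o + 32 = 32 + o)
(2377 + 4288)*(3500 + U(T, v(-4))) = (2377 + 4288)*(3500 + (32 + (-3 - 4))) = 6665*(3500 + (32 - 7)) = 6665*(3500 + 25) = 6665*3525 = 23494125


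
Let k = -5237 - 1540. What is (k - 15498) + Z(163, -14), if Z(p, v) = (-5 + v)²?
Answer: -21914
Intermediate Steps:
k = -6777
(k - 15498) + Z(163, -14) = (-6777 - 15498) + (-5 - 14)² = -22275 + (-19)² = -22275 + 361 = -21914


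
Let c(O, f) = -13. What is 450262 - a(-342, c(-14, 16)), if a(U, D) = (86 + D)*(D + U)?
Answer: 476177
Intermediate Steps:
450262 - a(-342, c(-14, 16)) = 450262 - ((-13)**2 + 86*(-13) + 86*(-342) - 13*(-342)) = 450262 - (169 - 1118 - 29412 + 4446) = 450262 - 1*(-25915) = 450262 + 25915 = 476177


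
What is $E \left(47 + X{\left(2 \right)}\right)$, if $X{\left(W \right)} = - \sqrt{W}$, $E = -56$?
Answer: $-2632 + 56 \sqrt{2} \approx -2552.8$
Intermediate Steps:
$E \left(47 + X{\left(2 \right)}\right) = - 56 \left(47 - \sqrt{2}\right) = -2632 + 56 \sqrt{2}$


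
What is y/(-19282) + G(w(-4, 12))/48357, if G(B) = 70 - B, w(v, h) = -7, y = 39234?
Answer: -947876912/466209837 ≈ -2.0332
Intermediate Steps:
y/(-19282) + G(w(-4, 12))/48357 = 39234/(-19282) + (70 - 1*(-7))/48357 = 39234*(-1/19282) + (70 + 7)*(1/48357) = -19617/9641 + 77*(1/48357) = -19617/9641 + 77/48357 = -947876912/466209837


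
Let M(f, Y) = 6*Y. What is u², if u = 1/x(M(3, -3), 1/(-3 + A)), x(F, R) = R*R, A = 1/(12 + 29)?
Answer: 221533456/2825761 ≈ 78.398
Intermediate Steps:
A = 1/41 ≈ 0.024390
x(F, R) = R²
u = 14884/1681 (u = 1/((1/(-3 + 1/41))²) = 1/((1/(-122/41))²) = 1/((-41/122)²) = 1/(1681/14884) = 14884/1681 ≈ 8.8542)
u² = (14884/1681)² = 221533456/2825761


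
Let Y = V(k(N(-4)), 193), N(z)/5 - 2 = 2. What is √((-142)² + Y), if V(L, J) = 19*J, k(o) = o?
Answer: √23831 ≈ 154.37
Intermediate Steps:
N(z) = 20 (N(z) = 10 + 5*2 = 10 + 10 = 20)
Y = 3667 (Y = 19*193 = 3667)
√((-142)² + Y) = √((-142)² + 3667) = √(20164 + 3667) = √23831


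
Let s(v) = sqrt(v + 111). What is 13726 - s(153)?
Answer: 13726 - 2*sqrt(66) ≈ 13710.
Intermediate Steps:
s(v) = sqrt(111 + v)
13726 - s(153) = 13726 - sqrt(111 + 153) = 13726 - sqrt(264) = 13726 - 2*sqrt(66)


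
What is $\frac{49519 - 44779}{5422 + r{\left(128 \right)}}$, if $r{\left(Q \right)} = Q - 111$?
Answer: $\frac{1580}{1813} \approx 0.87148$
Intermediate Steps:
$r{\left(Q \right)} = -111 + Q$
$\frac{49519 - 44779}{5422 + r{\left(128 \right)}} = \frac{49519 - 44779}{5422 + \left(-111 + 128\right)} = \frac{4740}{5422 + 17} = \frac{4740}{5439} = 4740 \cdot \frac{1}{5439} = \frac{1580}{1813}$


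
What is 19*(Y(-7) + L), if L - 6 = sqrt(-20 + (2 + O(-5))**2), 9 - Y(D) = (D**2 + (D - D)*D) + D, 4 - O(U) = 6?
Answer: -513 + 38*I*sqrt(5) ≈ -513.0 + 84.971*I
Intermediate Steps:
O(U) = -2 (O(U) = 4 - 1*6 = 4 - 6 = -2)
Y(D) = 9 - D - D**2 (Y(D) = 9 - ((D**2 + (D - D)*D) + D) = 9 - ((D**2 + 0*D) + D) = 9 - ((D**2 + 0) + D) = 9 - (D**2 + D) = 9 - (D + D**2) = 9 + (-D - D**2) = 9 - D - D**2)
L = 6 + 2*I*sqrt(5) (L = 6 + sqrt(-20 + (2 - 2)**2) = 6 + sqrt(-20 + 0**2) = 6 + sqrt(-20 + 0) = 6 + sqrt(-20) = 6 + 2*I*sqrt(5) ≈ 6.0 + 4.4721*I)
19*(Y(-7) + L) = 19*((9 - 1*(-7) - 1*(-7)**2) + (6 + 2*I*sqrt(5))) = 19*((9 + 7 - 1*49) + (6 + 2*I*sqrt(5))) = 19*((9 + 7 - 49) + (6 + 2*I*sqrt(5))) = 19*(-33 + (6 + 2*I*sqrt(5))) = 19*(-27 + 2*I*sqrt(5)) = -513 + 38*I*sqrt(5)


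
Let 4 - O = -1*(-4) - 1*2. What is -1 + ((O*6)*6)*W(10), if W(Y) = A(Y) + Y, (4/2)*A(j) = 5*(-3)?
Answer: 179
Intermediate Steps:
A(j) = -15/2 (A(j) = (5*(-3))/2 = (1/2)*(-15) = -15/2)
O = 2 (O = 4 - (-1*(-4) - 1*2) = 4 - (4 - 2) = 4 - 1*2 = 4 - 2 = 2)
W(Y) = -15/2 + Y
-1 + ((O*6)*6)*W(10) = -1 + ((2*6)*6)*(-15/2 + 10) = -1 + (12*6)*(5/2) = -1 + 72*(5/2) = -1 + 180 = 179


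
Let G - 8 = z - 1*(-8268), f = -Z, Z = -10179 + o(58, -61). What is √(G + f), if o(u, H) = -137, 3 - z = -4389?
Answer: 26*√34 ≈ 151.60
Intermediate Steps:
z = 4392 (z = 3 - 1*(-4389) = 3 + 4389 = 4392)
Z = -10316 (Z = -10179 - 137 = -10316)
f = 10316 (f = -1*(-10316) = 10316)
G = 12668 (G = 8 + (4392 - 1*(-8268)) = 8 + (4392 + 8268) = 8 + 12660 = 12668)
√(G + f) = √(12668 + 10316) = √22984 = 26*√34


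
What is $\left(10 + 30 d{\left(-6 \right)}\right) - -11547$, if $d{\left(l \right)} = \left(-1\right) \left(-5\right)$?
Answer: $11707$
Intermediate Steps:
$d{\left(l \right)} = 5$
$\left(10 + 30 d{\left(-6 \right)}\right) - -11547 = \left(10 + 30 \cdot 5\right) - -11547 = \left(10 + 150\right) + 11547 = 160 + 11547 = 11707$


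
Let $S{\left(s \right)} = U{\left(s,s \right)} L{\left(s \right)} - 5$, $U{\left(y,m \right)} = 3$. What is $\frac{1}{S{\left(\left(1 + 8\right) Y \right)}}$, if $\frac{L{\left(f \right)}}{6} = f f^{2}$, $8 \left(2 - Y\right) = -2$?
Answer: $\frac{32}{4782809} \approx 6.6906 \cdot 10^{-6}$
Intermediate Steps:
$Y = \frac{9}{4}$ ($Y = 2 - - \frac{1}{4} = 2 + \frac{1}{4} = \frac{9}{4} \approx 2.25$)
$L{\left(f \right)} = 6 f^{3}$ ($L{\left(f \right)} = 6 f f^{2} = 6 f^{3}$)
$S{\left(s \right)} = -5 + 18 s^{3}$ ($S{\left(s \right)} = 3 \cdot 6 s^{3} - 5 = 18 s^{3} - 5 = -5 + 18 s^{3}$)
$\frac{1}{S{\left(\left(1 + 8\right) Y \right)}} = \frac{1}{-5 + 18 \left(\left(1 + 8\right) \frac{9}{4}\right)^{3}} = \frac{1}{-5 + 18 \left(9 \cdot \frac{9}{4}\right)^{3}} = \frac{1}{-5 + 18 \left(\frac{81}{4}\right)^{3}} = \frac{1}{-5 + 18 \cdot \frac{531441}{64}} = \frac{1}{-5 + \frac{4782969}{32}} = \frac{1}{\frac{4782809}{32}} = \frac{32}{4782809}$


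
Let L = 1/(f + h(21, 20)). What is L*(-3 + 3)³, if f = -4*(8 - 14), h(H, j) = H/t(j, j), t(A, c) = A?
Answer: 0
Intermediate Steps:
h(H, j) = H/j
f = 24 (f = -4*(-6) = 24)
L = 20/501 (L = 1/(24 + 21/20) = 1/(501/20) = 20/501 ≈ 0.039920)
L*(-3 + 3)³ = 20*(-3 + 3)³/501 = (20/501)*0³ = (20/501)*0 = 0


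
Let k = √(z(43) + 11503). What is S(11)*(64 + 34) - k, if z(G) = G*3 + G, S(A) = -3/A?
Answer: -294/11 - 5*√467 ≈ -134.78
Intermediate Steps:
z(G) = 4*G (z(G) = 3*G + G = 4*G)
k = 5*√467 (k = √(4*43 + 11503) = √(172 + 11503) = √11675 = 5*√467 ≈ 108.05)
S(11)*(64 + 34) - k = (-3/11)*(64 + 34) - 5*√467 = -3*1/11*98 - 5*√467 = -3/11*98 - 5*√467 = -294/11 - 5*√467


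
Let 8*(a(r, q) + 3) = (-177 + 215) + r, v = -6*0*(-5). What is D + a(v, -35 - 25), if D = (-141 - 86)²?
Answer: 206123/4 ≈ 51531.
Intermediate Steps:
D = 51529 (D = (-227)² = 51529)
v = 0 (v = 0*(-5) = 0)
a(r, q) = 7/4 + r/8 (a(r, q) = -3 + ((-177 + 215) + r)/8 = -3 + (38 + r)/8 = -3 + (19/4 + r/8) = 7/4 + r/8)
D + a(v, -35 - 25) = 51529 + (7/4 + (⅛)*0) = 51529 + (7/4 + 0) = 51529 + 7/4 = 206123/4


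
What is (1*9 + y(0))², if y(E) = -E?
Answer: 81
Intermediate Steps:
(1*9 + y(0))² = (1*9 - 1*0)² = (9 + 0)² = 9² = 81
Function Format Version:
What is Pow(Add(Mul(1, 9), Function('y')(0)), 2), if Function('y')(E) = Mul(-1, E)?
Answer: 81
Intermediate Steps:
Pow(Add(Mul(1, 9), Function('y')(0)), 2) = Pow(Add(Mul(1, 9), Mul(-1, 0)), 2) = Pow(Add(9, 0), 2) = Pow(9, 2) = 81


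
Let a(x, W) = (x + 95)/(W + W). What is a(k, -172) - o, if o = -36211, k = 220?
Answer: 12456269/344 ≈ 36210.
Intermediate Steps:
a(x, W) = (95 + x)/(2*W) (a(x, W) = (95 + x)/((2*W)) = (95 + x)*(1/(2*W)) = (95 + x)/(2*W))
a(k, -172) - o = (1/2)*(95 + 220)/(-172) - 1*(-36211) = (1/2)*(-1/172)*315 + 36211 = -315/344 + 36211 = 12456269/344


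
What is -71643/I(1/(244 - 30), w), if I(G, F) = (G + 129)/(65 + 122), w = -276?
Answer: -2867009574/27607 ≈ -1.0385e+5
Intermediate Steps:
I(G, F) = 129/187 + G/187 (I(G, F) = (129 + G)/187 = (129 + G)*(1/187) = 129/187 + G/187)
-71643/I(1/(244 - 30), w) = -71643/(129/187 + 1/(187*(244 - 30))) = -71643/(129/187 + (1/187)/214) = -71643/(129/187 + (1/187)*(1/214)) = -71643/(129/187 + 1/40018) = -71643/27607/40018 = -71643*40018/27607 = -2867009574/27607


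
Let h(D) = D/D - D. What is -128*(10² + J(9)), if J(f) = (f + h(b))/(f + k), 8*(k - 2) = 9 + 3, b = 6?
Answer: -321024/25 ≈ -12841.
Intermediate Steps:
h(D) = 1 - D
k = 7/2 (k = 2 + (9 + 3)/8 = 2 + (⅛)*12 = 2 + 3/2 = 7/2 ≈ 3.5000)
J(f) = (-5 + f)/(7/2 + f) (J(f) = (f + (1 - 1*6))/(f + 7/2) = (f + (1 - 6))/(7/2 + f) = (f - 5)/(7/2 + f) = (-5 + f)/(7/2 + f))
-128*(10² + J(9)) = -128*(10² + 2*(-5 + 9)/(7 + 2*9)) = -128*(100 + 2*4/(7 + 18)) = -128*(100 + 2*4/25) = -128*(100 + 2*(1/25)*4) = -128*(100 + 8/25) = -128*2508/25 = -321024/25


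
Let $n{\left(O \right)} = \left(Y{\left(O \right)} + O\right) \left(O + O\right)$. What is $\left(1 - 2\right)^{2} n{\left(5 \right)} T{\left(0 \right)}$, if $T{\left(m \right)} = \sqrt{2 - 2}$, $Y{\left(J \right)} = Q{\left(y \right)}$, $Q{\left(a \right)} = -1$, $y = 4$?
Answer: $0$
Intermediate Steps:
$Y{\left(J \right)} = -1$
$T{\left(m \right)} = 0$ ($T{\left(m \right)} = \sqrt{0} = 0$)
$n{\left(O \right)} = 2 O \left(-1 + O\right)$ ($n{\left(O \right)} = \left(-1 + O\right) \left(O + O\right) = \left(-1 + O\right) 2 O = 2 O \left(-1 + O\right)$)
$\left(1 - 2\right)^{2} n{\left(5 \right)} T{\left(0 \right)} = \left(1 - 2\right)^{2} \cdot 2 \cdot 5 \left(-1 + 5\right) 0 = \left(-1\right)^{2} \cdot 2 \cdot 5 \cdot 4 \cdot 0 = 1 \cdot 40 \cdot 0 = 40 \cdot 0 = 0$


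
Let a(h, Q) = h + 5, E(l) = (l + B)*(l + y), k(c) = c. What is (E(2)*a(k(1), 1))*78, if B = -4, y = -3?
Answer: 936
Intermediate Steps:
E(l) = (-4 + l)*(-3 + l) (E(l) = (l - 4)*(l - 3) = (-4 + l)*(-3 + l))
a(h, Q) = 5 + h
(E(2)*a(k(1), 1))*78 = ((12 + 2² - 7*2)*(5 + 1))*78 = ((12 + 4 - 14)*6)*78 = (2*6)*78 = 12*78 = 936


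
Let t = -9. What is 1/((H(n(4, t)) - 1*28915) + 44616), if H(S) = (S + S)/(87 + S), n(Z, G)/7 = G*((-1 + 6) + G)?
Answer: 113/1774381 ≈ 6.3684e-5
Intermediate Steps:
n(Z, G) = 7*G*(5 + G) (n(Z, G) = 7*(G*((-1 + 6) + G)) = 7*(G*(5 + G)) = 7*G*(5 + G))
H(S) = 2*S/(87 + S) (H(S) = (2*S)/(87 + S) = 2*S/(87 + S))
1/((H(n(4, t)) - 1*28915) + 44616) = 1/((2*(7*(-9)*(5 - 9))/(87 + 7*(-9)*(5 - 9)) - 1*28915) + 44616) = 1/((2*(7*(-9)*(-4))/(87 + 7*(-9)*(-4)) - 28915) + 44616) = 1/((2*252/(87 + 252) - 28915) + 44616) = 1/((2*252/339 - 28915) + 44616) = 1/((2*252*(1/339) - 28915) + 44616) = 1/((168/113 - 28915) + 44616) = 1/(-3267227/113 + 44616) = 1/(1774381/113) = 113/1774381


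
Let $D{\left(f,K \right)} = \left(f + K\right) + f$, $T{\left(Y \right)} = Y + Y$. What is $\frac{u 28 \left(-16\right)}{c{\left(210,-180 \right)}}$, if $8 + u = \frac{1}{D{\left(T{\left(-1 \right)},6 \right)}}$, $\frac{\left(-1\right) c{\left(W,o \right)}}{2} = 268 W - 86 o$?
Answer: $- \frac{7}{299} \approx -0.023411$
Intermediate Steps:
$T{\left(Y \right)} = 2 Y$
$D{\left(f,K \right)} = K + 2 f$ ($D{\left(f,K \right)} = \left(K + f\right) + f = K + 2 f$)
$c{\left(W,o \right)} = - 536 W + 172 o$ ($c{\left(W,o \right)} = - 2 \left(268 W - 86 o\right) = - 2 \left(- 86 o + 268 W\right) = - 536 W + 172 o$)
$u = - \frac{15}{2}$ ($u = -8 + \frac{1}{6 + 2 \cdot 2 \left(-1\right)} = -8 + \frac{1}{6 + 2 \left(-2\right)} = -8 + \frac{1}{6 - 4} = -8 + \frac{1}{2} = - \frac{15}{2} \approx -7.5$)
$\frac{u 28 \left(-16\right)}{c{\left(210,-180 \right)}} = \frac{\left(- \frac{15}{2}\right) 28 \left(-16\right)}{\left(-536\right) 210 + 172 \left(-180\right)} = \frac{\left(-210\right) \left(-16\right)}{-112560 - 30960} = \frac{3360}{-143520} = 3360 \left(- \frac{1}{143520}\right) = - \frac{7}{299}$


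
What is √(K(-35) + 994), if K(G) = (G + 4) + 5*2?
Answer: √973 ≈ 31.193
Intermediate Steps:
K(G) = 14 + G (K(G) = (4 + G) + 10 = 14 + G)
√(K(-35) + 994) = √((14 - 35) + 994) = √(-21 + 994) = √973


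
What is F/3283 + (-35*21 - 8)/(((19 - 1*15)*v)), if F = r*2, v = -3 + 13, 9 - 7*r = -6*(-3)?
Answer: -17075603/919240 ≈ -18.576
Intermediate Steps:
r = -9/7 (r = 9/7 - (-6)*(-3)/7 = 9/7 - 1/7*18 = 9/7 - 18/7 = -9/7 ≈ -1.2857)
v = 10
F = -18/7 (F = -9/7*2 = -18/7 ≈ -2.5714)
F/3283 + (-35*21 - 8)/(((19 - 1*15)*v)) = -18/7/3283 + (-35*21 - 8)/(((19 - 1*15)*10)) = -18/7*1/3283 + (-735 - 8)/(((19 - 15)*10)) = -18/22981 - 743/(4*10) = -18/22981 - 743/40 = -17075603/919240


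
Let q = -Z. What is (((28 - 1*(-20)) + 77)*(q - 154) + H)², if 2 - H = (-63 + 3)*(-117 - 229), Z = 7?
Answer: 1671419689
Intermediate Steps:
H = -20758 (H = 2 - (-63 + 3)*(-117 - 229) = 2 - (-60)*(-346) = 2 - 1*20760 = 2 - 20760 = -20758)
q = -7 (q = -1*7 = -7)
(((28 - 1*(-20)) + 77)*(q - 154) + H)² = (((28 - 1*(-20)) + 77)*(-7 - 154) - 20758)² = (((28 + 20) + 77)*(-161) - 20758)² = ((48 + 77)*(-161) - 20758)² = (125*(-161) - 20758)² = (-20125 - 20758)² = (-40883)² = 1671419689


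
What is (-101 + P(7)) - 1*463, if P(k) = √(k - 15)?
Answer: -564 + 2*I*√2 ≈ -564.0 + 2.8284*I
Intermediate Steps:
P(k) = √(-15 + k)
(-101 + P(7)) - 1*463 = (-101 + √(-15 + 7)) - 1*463 = (-101 + √(-8)) - 463 = (-101 + 2*I*√2) - 463 = -564 + 2*I*√2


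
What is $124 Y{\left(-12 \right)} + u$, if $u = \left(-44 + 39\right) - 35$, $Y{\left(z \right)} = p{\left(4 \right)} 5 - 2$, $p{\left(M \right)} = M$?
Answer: $2192$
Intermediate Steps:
$Y{\left(z \right)} = 18$ ($Y{\left(z \right)} = 4 \cdot 5 - 2 = 20 - 2 = 18$)
$u = -40$ ($u = -5 - 35 = -40$)
$124 Y{\left(-12 \right)} + u = 124 \cdot 18 - 40 = 2232 - 40 = 2192$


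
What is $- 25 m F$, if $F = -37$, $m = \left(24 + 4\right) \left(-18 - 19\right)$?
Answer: $-958300$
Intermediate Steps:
$m = -1036$ ($m = 28 \left(-37\right) = -1036$)
$- 25 m F = \left(-25\right) \left(-1036\right) \left(-37\right) = 25900 \left(-37\right) = -958300$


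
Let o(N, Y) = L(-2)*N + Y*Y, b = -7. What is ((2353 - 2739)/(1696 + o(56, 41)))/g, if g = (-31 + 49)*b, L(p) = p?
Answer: 193/205695 ≈ 0.00093828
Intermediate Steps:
o(N, Y) = Y**2 - 2*N (o(N, Y) = -2*N + Y*Y = -2*N + Y**2 = Y**2 - 2*N)
g = -126 (g = (-31 + 49)*(-7) = 18*(-7) = -126)
((2353 - 2739)/(1696 + o(56, 41)))/g = ((2353 - 2739)/(1696 + (41**2 - 2*56)))/(-126) = -386/(1696 + (1681 - 112))*(-1/126) = -386/(1696 + 1569)*(-1/126) = -386/3265*(-1/126) = 193/205695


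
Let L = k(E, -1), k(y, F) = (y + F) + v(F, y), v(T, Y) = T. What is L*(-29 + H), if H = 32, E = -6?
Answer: -24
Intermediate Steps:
k(y, F) = y + 2*F (k(y, F) = (y + F) + F = (F + y) + F = y + 2*F)
L = -8 (L = -6 + 2*(-1) = -6 - 2 = -8)
L*(-29 + H) = -8*(-29 + 32) = -8*3 = -24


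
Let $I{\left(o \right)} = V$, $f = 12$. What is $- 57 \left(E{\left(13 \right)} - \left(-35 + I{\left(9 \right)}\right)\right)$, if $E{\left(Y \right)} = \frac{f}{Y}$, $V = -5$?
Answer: $- \frac{30324}{13} \approx -2332.6$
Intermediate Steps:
$E{\left(Y \right)} = \frac{12}{Y}$
$I{\left(o \right)} = -5$
$- 57 \left(E{\left(13 \right)} - \left(-35 + I{\left(9 \right)}\right)\right) = - 57 \left(\frac{12}{13} + \left(35 - -5\right)\right) = - 57 \left(12 \cdot \frac{1}{13} + \left(35 + 5\right)\right) = - 57 \left(\frac{12}{13} + 40\right) = \left(-57\right) \frac{532}{13} = - \frac{30324}{13}$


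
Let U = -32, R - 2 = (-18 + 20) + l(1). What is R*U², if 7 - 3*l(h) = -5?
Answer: 8192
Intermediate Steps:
l(h) = 4 (l(h) = 7/3 - ⅓*(-5) = 7/3 + 5/3 = 4)
R = 8 (R = 2 + ((-18 + 20) + 4) = 2 + (2 + 4) = 2 + 6 = 8)
R*U² = 8*(-32)² = 8*1024 = 8192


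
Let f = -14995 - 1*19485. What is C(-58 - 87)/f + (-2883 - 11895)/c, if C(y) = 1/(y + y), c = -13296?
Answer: 3078503977/2769778400 ≈ 1.1115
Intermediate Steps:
C(y) = 1/(2*y)
f = -34480 (f = -14995 - 19485 = -34480)
C(-58 - 87)/f + (-2883 - 11895)/c = (1/(2*(-58 - 87)))/(-34480) + (-2883 - 11895)/(-13296) = ((½)/(-145))*(-1/34480) - 14778*(-1/13296) = ((½)*(-1/145))*(-1/34480) + 2463/2216 = -1/290*(-1/34480) + 2463/2216 = 1/9999200 + 2463/2216 = 3078503977/2769778400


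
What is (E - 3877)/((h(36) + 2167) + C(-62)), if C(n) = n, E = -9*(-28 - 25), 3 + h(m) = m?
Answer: -1700/1069 ≈ -1.5903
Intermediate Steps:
h(m) = -3 + m
E = 477 (E = -9*(-53) = 477)
(E - 3877)/((h(36) + 2167) + C(-62)) = (477 - 3877)/(((-3 + 36) + 2167) - 62) = -3400/((33 + 2167) - 62) = -3400/(2200 - 62) = -3400/2138 = -3400*1/2138 = -1700/1069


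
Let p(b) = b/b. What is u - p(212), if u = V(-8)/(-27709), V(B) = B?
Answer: -27701/27709 ≈ -0.99971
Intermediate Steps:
p(b) = 1
u = 8/27709 (u = -8/(-27709) = -8*(-1/27709) = 8/27709 ≈ 0.00028871)
u - p(212) = 8/27709 - 1*1 = 8/27709 - 1 = -27701/27709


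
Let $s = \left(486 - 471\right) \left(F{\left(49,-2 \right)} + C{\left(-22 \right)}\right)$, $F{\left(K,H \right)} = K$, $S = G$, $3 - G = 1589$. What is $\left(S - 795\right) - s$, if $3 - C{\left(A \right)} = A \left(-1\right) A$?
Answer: $-10421$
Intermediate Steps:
$G = -1586$ ($G = 3 - 1589 = -1586$)
$S = -1586$
$C{\left(A \right)} = 3 + A^{2}$ ($C{\left(A \right)} = 3 - A \left(-1\right) A = 3 - - A A = 3 - - A^{2} = 3 + A^{2}$)
$s = 8040$ ($s = \left(486 - 471\right) \left(49 + \left(3 + \left(-22\right)^{2}\right)\right) = 15 \left(49 + \left(3 + 484\right)\right) = 15 \left(49 + 487\right) = 15 \cdot 536 = 8040$)
$\left(S - 795\right) - s = \left(-1586 - 795\right) - 8040 = -2381 - 8040 = -10421$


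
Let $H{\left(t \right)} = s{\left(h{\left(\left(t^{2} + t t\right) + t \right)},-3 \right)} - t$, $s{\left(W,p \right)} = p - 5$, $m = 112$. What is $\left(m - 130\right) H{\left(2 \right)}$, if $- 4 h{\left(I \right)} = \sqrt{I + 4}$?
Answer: $180$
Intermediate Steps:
$h{\left(I \right)} = - \frac{\sqrt{4 + I}}{4}$ ($h{\left(I \right)} = - \frac{\sqrt{I + 4}}{4} = - \frac{\sqrt{4 + I}}{4}$)
$s{\left(W,p \right)} = -5 + p$ ($s{\left(W,p \right)} = p - 5 = -5 + p$)
$H{\left(t \right)} = -8 - t$ ($H{\left(t \right)} = \left(-5 - 3\right) - t = -8 - t$)
$\left(m - 130\right) H{\left(2 \right)} = \left(112 - 130\right) \left(-8 - 2\right) = - 18 \left(-8 - 2\right) = \left(-18\right) \left(-10\right) = 180$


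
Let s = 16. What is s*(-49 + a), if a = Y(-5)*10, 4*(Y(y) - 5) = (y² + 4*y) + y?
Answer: 16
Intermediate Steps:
Y(y) = 5 + y²/4 + 5*y/4 (Y(y) = 5 + ((y² + 4*y) + y)/4 = 5 + (y² + 5*y)/4 = 5 + (y²/4 + 5*y/4) = 5 + y²/4 + 5*y/4)
a = 50 (a = (5 + (¼)*(-5)² + (5/4)*(-5))*10 = (5 + (¼)*25 - 25/4)*10 = (5 + 25/4 - 25/4)*10 = 5*10 = 50)
s*(-49 + a) = 16*(-49 + 50) = 16*1 = 16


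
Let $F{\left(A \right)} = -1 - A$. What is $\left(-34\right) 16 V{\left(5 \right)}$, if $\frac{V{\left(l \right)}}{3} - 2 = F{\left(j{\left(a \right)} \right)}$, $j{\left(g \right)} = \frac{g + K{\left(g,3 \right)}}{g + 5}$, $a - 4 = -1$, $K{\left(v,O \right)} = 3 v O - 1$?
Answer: $4284$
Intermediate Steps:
$K{\left(v,O \right)} = -1 + 3 O v$ ($K{\left(v,O \right)} = 3 O v - 1 = -1 + 3 O v$)
$a = 3$ ($a = 4 - 1 = 3$)
$j{\left(g \right)} = \frac{-1 + 10 g}{5 + g}$ ($j{\left(g \right)} = \frac{g + \left(-1 + 3 \cdot 3 g\right)}{g + 5} = \frac{g + \left(-1 + 9 g\right)}{5 + g} = \frac{-1 + 10 g}{5 + g}$)
$V{\left(l \right)} = - \frac{63}{8}$ ($V{\left(l \right)} = 6 + 3 \left(-1 - \frac{-1 + 10 \cdot 3}{5 + 3}\right) = 6 + 3 \left(-1 - \frac{-1 + 30}{8}\right) = 6 + 3 \left(-1 - \frac{1}{8} \cdot 29\right) = 6 + 3 \left(-1 - \frac{29}{8}\right) = 6 + 3 \left(- \frac{37}{8}\right) = 6 - \frac{111}{8} = - \frac{63}{8}$)
$\left(-34\right) 16 V{\left(5 \right)} = \left(-34\right) 16 \left(- \frac{63}{8}\right) = \left(-544\right) \left(- \frac{63}{8}\right) = 4284$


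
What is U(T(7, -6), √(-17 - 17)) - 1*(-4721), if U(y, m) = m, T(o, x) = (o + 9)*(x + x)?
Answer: 4721 + I*√34 ≈ 4721.0 + 5.831*I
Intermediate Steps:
T(o, x) = 2*x*(9 + o) (T(o, x) = (9 + o)*(2*x) = 2*x*(9 + o))
U(T(7, -6), √(-17 - 17)) - 1*(-4721) = √(-17 - 17) - 1*(-4721) = √(-34) + 4721 = I*√34 + 4721 = 4721 + I*√34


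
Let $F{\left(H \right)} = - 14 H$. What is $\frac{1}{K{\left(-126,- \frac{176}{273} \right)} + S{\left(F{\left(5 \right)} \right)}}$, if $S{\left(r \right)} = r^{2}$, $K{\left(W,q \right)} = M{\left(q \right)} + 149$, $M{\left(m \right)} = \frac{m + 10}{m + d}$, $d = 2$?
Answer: $\frac{185}{935342} \approx 0.00019779$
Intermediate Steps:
$M{\left(m \right)} = \frac{10 + m}{2 + m}$ ($M{\left(m \right)} = \frac{m + 10}{m + 2} = \frac{10 + m}{2 + m}$)
$K{\left(W,q \right)} = 149 + \frac{10 + q}{2 + q}$ ($K{\left(W,q \right)} = \frac{10 + q}{2 + q} + 149 = 149 + \frac{10 + q}{2 + q}$)
$\frac{1}{K{\left(-126,- \frac{176}{273} \right)} + S{\left(F{\left(5 \right)} \right)}} = \frac{1}{\frac{2 \left(154 + 75 \left(- \frac{176}{273}\right)\right)}{2 - \frac{176}{273}} + \left(\left(-14\right) 5\right)^{2}} = \frac{1}{\frac{2 \left(154 + 75 \left(\left(-176\right) \frac{1}{273}\right)\right)}{2 - \frac{176}{273}} + \left(-70\right)^{2}} = \frac{1}{\frac{2 \left(154 + 75 \left(- \frac{176}{273}\right)\right)}{2 - \frac{176}{273}} + 4900} = \frac{1}{\frac{2 \left(154 - \frac{4400}{91}\right)}{\frac{370}{273}} + 4900} = \frac{1}{2 \cdot \frac{273}{370} \cdot \frac{9614}{91} + 4900} = \frac{1}{\frac{28842}{185} + 4900} = \frac{1}{\frac{935342}{185}} = \frac{185}{935342}$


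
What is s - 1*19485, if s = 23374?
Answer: 3889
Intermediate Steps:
s - 1*19485 = 23374 - 1*19485 = 23374 - 19485 = 3889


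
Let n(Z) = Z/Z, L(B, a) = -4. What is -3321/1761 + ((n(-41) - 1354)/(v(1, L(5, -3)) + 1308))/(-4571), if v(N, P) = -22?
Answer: -6506490531/3450565622 ≈ -1.8856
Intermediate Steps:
n(Z) = 1
-3321/1761 + ((n(-41) - 1354)/(v(1, L(5, -3)) + 1308))/(-4571) = -3321/1761 + ((1 - 1354)/(-22 + 1308))/(-4571) = -3321*1/1761 - 1353/1286*(-1/4571) = -1107/587 - 1353*1/1286*(-1/4571) = -1107/587 - 1353/1286*(-1/4571) = -1107/587 + 1353/5878306 = -6506490531/3450565622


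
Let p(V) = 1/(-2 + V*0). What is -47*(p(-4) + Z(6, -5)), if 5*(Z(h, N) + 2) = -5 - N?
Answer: 235/2 ≈ 117.50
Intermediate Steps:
Z(h, N) = -3 - N/5 (Z(h, N) = -2 + (-5 - N)/5 = -2 + (-1 - N/5) = -3 - N/5)
p(V) = -½ (p(V) = 1/(-2 + 0) = 1/(-2) = -½)
-47*(p(-4) + Z(6, -5)) = -47*(-½ + (-3 - ⅕*(-5))) = -47*(-½ + (-3 + 1)) = -47*(-½ - 2) = -47*(-5/2) = 235/2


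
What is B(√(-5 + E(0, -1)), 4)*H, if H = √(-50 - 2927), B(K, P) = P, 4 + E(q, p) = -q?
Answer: 4*I*√2977 ≈ 218.25*I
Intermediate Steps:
E(q, p) = -4 - q
H = I*√2977 (H = √(-2977) = I*√2977 ≈ 54.562*I)
B(√(-5 + E(0, -1)), 4)*H = 4*(I*√2977) = 4*I*√2977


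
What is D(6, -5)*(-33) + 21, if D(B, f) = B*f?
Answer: 1011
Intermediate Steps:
D(6, -5)*(-33) + 21 = (6*(-5))*(-33) + 21 = -30*(-33) + 21 = 990 + 21 = 1011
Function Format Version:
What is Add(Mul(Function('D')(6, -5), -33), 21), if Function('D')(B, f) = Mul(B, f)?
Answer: 1011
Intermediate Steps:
Add(Mul(Function('D')(6, -5), -33), 21) = Add(Mul(Mul(6, -5), -33), 21) = Add(Mul(-30, -33), 21) = Add(990, 21) = 1011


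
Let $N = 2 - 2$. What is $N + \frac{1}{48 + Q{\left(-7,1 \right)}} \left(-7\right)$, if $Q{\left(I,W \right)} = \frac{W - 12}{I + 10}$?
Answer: $- \frac{3}{19} \approx -0.15789$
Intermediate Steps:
$Q{\left(I,W \right)} = \frac{-12 + W}{10 + I}$
$N = 0$ ($N = 2 - 2 = 0$)
$N + \frac{1}{48 + Q{\left(-7,1 \right)}} \left(-7\right) = 0 + \frac{1}{48 + \frac{-12 + 1}{10 - 7}} \left(-7\right) = 0 + \frac{1}{48 + \frac{1}{3} \left(-11\right)} \left(-7\right) = 0 + \frac{1}{48 - \frac{11}{3}} \left(-7\right) = 0 + \frac{1}{\frac{133}{3}} \left(-7\right) = 0 + \frac{3}{133} \left(-7\right) = 0 - \frac{3}{19} = - \frac{3}{19}$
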